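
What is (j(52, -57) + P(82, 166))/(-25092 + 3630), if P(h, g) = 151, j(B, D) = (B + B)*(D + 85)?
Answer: -1021/7154 ≈ -0.14272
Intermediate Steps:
j(B, D) = 2*B*(85 + D) (j(B, D) = (2*B)*(85 + D) = 2*B*(85 + D))
(j(52, -57) + P(82, 166))/(-25092 + 3630) = (2*52*(85 - 57) + 151)/(-25092 + 3630) = (2*52*28 + 151)/(-21462) = (2912 + 151)*(-1/21462) = 3063*(-1/21462) = -1021/7154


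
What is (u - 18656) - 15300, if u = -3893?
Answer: -37849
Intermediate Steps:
(u - 18656) - 15300 = (-3893 - 18656) - 15300 = -22549 - 15300 = -37849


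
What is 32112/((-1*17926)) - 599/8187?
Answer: -136819309/73380081 ≈ -1.8645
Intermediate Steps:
32112/((-1*17926)) - 599/8187 = 32112/(-17926) - 599*1/8187 = 32112*(-1/17926) - 599/8187 = -16056/8963 - 599/8187 = -136819309/73380081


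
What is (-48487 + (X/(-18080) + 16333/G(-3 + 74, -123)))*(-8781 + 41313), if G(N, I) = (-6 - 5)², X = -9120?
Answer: -21507237839700/13673 ≈ -1.5730e+9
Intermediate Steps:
G(N, I) = 121 (G(N, I) = (-11)² = 121)
(-48487 + (X/(-18080) + 16333/G(-3 + 74, -123)))*(-8781 + 41313) = (-48487 + (-9120/(-18080) + 16333/121))*(-8781 + 41313) = (-48487 + (-9120*(-1/18080) + 16333*(1/121)))*32532 = (-48487 + (57/113 + 16333/121))*32532 = (-48487 + 1852526/13673)*32532 = -661110225/13673*32532 = -21507237839700/13673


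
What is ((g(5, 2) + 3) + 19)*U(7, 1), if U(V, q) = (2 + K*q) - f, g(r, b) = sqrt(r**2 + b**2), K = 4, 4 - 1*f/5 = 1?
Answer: -198 - 9*sqrt(29) ≈ -246.47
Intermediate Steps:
f = 15 (f = 20 - 5*1 = 20 - 5 = 15)
g(r, b) = sqrt(b**2 + r**2)
U(V, q) = -13 + 4*q (U(V, q) = (2 + 4*q) - 1*15 = (2 + 4*q) - 15 = -13 + 4*q)
((g(5, 2) + 3) + 19)*U(7, 1) = ((sqrt(2**2 + 5**2) + 3) + 19)*(-13 + 4*1) = ((sqrt(4 + 25) + 3) + 19)*(-13 + 4) = ((sqrt(29) + 3) + 19)*(-9) = ((3 + sqrt(29)) + 19)*(-9) = (22 + sqrt(29))*(-9) = -198 - 9*sqrt(29)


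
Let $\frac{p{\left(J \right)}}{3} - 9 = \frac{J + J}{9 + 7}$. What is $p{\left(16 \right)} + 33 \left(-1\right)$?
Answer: $0$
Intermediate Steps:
$p{\left(J \right)} = 27 + \frac{3 J}{8}$ ($p{\left(J \right)} = 27 + 3 \frac{J + J}{9 + 7} = 27 + 3 \frac{2 J}{16} = 27 + 3 \cdot 2 J \frac{1}{16} = 27 + 3 \frac{J}{8} = 27 + \frac{3 J}{8}$)
$p{\left(16 \right)} + 33 \left(-1\right) = \left(27 + \frac{3}{8} \cdot 16\right) + 33 \left(-1\right) = \left(27 + 6\right) - 33 = 33 - 33 = 0$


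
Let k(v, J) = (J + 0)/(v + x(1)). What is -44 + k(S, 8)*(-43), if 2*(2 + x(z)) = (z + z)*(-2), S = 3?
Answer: 300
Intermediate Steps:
x(z) = -2 - 2*z (x(z) = -2 + ((z + z)*(-2))/2 = -2 + ((2*z)*(-2))/2 = -2 + (-4*z)/2 = -2 - 2*z)
k(v, J) = J/(-4 + v) (k(v, J) = (J + 0)/(v + (-2 - 2*1)) = J/(v + (-2 - 2)) = J/(v - 4) = J/(-4 + v))
-44 + k(S, 8)*(-43) = -44 + (8/(-4 + 3))*(-43) = -44 + (8/(-1))*(-43) = -44 + (8*(-1))*(-43) = -44 - 8*(-43) = -44 + 344 = 300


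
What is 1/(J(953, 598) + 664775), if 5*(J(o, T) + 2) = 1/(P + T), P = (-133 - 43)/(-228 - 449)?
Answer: 2025110/1346238450707 ≈ 1.5043e-6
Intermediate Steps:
P = 176/677 (P = -176/(-677) = -176*(-1/677) = 176/677 ≈ 0.25997)
J(o, T) = -2 + 1/(5*(176/677 + T))
1/(J(953, 598) + 664775) = 1/((-1083 - 6770*598)/(5*(176 + 677*598)) + 664775) = 1/((-1083 - 4048460)/(5*(176 + 404846)) + 664775) = 1/((⅕)*(-4049543)/405022 + 664775) = 1/((⅕)*(1/405022)*(-4049543) + 664775) = 1/(-4049543/2025110 + 664775) = 1/(1346238450707/2025110) = 2025110/1346238450707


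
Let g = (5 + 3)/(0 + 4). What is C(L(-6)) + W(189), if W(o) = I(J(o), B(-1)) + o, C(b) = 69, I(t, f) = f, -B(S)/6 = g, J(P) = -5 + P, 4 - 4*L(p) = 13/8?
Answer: 246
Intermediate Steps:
L(p) = 19/32 (L(p) = 1 - 13/(4*8) = 1 - 1/4*13/8 = 1 - 13/32 = 19/32)
g = 2 (g = 8/4 = 8*(1/4) = 2)
B(S) = -12 (B(S) = -6*2 = -12)
W(o) = -12 + o
C(L(-6)) + W(189) = 69 + (-12 + 189) = 69 + 177 = 246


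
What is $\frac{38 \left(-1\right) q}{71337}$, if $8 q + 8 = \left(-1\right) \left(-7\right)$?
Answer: $\frac{19}{285348} \approx 6.6585 \cdot 10^{-5}$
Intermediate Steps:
$q = - \frac{1}{8}$ ($q = -1 + \frac{\left(-1\right) \left(-7\right)}{8} = -1 + \frac{1}{8} \cdot 7 = -1 + \frac{7}{8} = - \frac{1}{8} \approx -0.125$)
$\frac{38 \left(-1\right) q}{71337} = \frac{38 \left(-1\right) \left(- \frac{1}{8}\right)}{71337} = \left(-38\right) \left(- \frac{1}{8}\right) \frac{1}{71337} = \frac{19}{4} \cdot \frac{1}{71337} = \frac{19}{285348}$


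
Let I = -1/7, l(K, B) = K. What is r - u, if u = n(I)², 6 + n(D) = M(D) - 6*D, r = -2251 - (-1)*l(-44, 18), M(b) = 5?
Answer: -112456/49 ≈ -2295.0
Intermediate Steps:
r = -2295 (r = -2251 - (-1)*(-44) = -2251 - 1*44 = -2251 - 44 = -2295)
I = -⅐ (I = -1*⅐ = -⅐ ≈ -0.14286)
n(D) = -1 - 6*D (n(D) = -6 + (5 - 6*D) = -1 - 6*D)
u = 1/49 (u = (-1 - 6*(-⅐))² = (-1 + 6/7)² = (-⅐)² = 1/49 ≈ 0.020408)
r - u = -2295 - 1*1/49 = -2295 - 1/49 = -112456/49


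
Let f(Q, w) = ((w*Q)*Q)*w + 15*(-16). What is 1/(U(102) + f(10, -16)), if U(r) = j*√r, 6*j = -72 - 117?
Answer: 50720/1286056781 + 63*√102/1286056781 ≈ 3.9933e-5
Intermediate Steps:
j = -63/2 (j = (-72 - 117)/6 = (⅙)*(-189) = -63/2 ≈ -31.500)
f(Q, w) = -240 + Q²*w² (f(Q, w) = ((Q*w)*Q)*w - 240 = (w*Q²)*w - 240 = Q²*w² - 240 = -240 + Q²*w²)
U(r) = -63*√r/2
1/(U(102) + f(10, -16)) = 1/(-63*√102/2 + (-240 + 10²*(-16)²)) = 1/(-63*√102/2 + (-240 + 100*256)) = 1/(-63*√102/2 + (-240 + 25600)) = 1/(-63*√102/2 + 25360) = 1/(25360 - 63*√102/2)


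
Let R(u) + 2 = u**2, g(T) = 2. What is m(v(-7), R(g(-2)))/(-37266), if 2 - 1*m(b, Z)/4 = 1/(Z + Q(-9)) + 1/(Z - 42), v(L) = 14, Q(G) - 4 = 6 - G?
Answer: -1661/7825860 ≈ -0.00021225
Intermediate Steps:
Q(G) = 10 - G (Q(G) = 4 + (6 - G) = 10 - G)
R(u) = -2 + u**2
m(b, Z) = 8 - 4/(-42 + Z) - 4/(19 + Z) (m(b, Z) = 8 - 4*(1/(Z + (10 - 1*(-9))) + 1/(Z - 42)) = 8 - 4*(1/(Z + (10 + 9)) + 1/(-42 + Z)) = 8 - 4*(1/(Z + 19) + 1/(-42 + Z)) = 8 - 4*(1/(19 + Z) + 1/(-42 + Z)) = 8 - 4*(1/(-42 + Z) + 1/(19 + Z)) = 8 + (-4/(-42 + Z) - 4/(19 + Z)) = 8 - 4/(-42 + Z) - 4/(19 + Z))
m(v(-7), R(g(-2)))/(-37266) = (4*(1573 - 2*(-2 + 2**2)**2 + 48*(-2 + 2**2))/(798 - (-2 + 2**2)**2 + 23*(-2 + 2**2)))/(-37266) = (4*(1573 - 2*(-2 + 4)**2 + 48*(-2 + 4))/(798 - (-2 + 4)**2 + 23*(-2 + 4)))*(-1/37266) = (4*(1573 - 2*2**2 + 48*2)/(798 - 1*2**2 + 23*2))*(-1/37266) = (4*(1573 - 2*4 + 96)/(798 - 1*4 + 46))*(-1/37266) = (4*(1573 - 8 + 96)/(798 - 4 + 46))*(-1/37266) = (4*1661/840)*(-1/37266) = (4*(1/840)*1661)*(-1/37266) = (1661/210)*(-1/37266) = -1661/7825860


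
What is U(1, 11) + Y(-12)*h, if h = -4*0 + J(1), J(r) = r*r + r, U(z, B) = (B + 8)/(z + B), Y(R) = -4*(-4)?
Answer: 403/12 ≈ 33.583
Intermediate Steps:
Y(R) = 16
U(z, B) = (8 + B)/(B + z)
J(r) = r + r² (J(r) = r² + r = r + r²)
h = 2 (h = -4*0 + 1*(1 + 1) = 0 + 1*2 = 0 + 2 = 2)
U(1, 11) + Y(-12)*h = (8 + 11)/(11 + 1) + 16*2 = 19/12 + 32 = 403/12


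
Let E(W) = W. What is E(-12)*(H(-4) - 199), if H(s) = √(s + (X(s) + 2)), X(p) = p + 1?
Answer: 2388 - 12*I*√5 ≈ 2388.0 - 26.833*I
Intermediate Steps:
X(p) = 1 + p
H(s) = √(3 + 2*s) (H(s) = √(s + ((1 + s) + 2)) = √(s + (3 + s)) = √(3 + 2*s))
E(-12)*(H(-4) - 199) = -12*(√(3 + 2*(-4)) - 199) = -12*(√(3 - 8) - 199) = -12*(√(-5) - 199) = -12*(I*√5 - 199) = -12*(-199 + I*√5) = 2388 - 12*I*√5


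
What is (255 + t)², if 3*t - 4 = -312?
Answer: 208849/9 ≈ 23205.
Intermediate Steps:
t = -308/3 (t = 4/3 + (⅓)*(-312) = 4/3 - 104 = -308/3 ≈ -102.67)
(255 + t)² = (255 - 308/3)² = (457/3)² = 208849/9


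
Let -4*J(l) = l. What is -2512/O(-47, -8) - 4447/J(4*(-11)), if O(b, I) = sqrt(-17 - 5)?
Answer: -4447/11 + 1256*I*sqrt(22)/11 ≈ -404.27 + 535.56*I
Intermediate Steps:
O(b, I) = I*sqrt(22) (O(b, I) = sqrt(-22) = I*sqrt(22))
J(l) = -l/4
-2512/O(-47, -8) - 4447/J(4*(-11)) = -2512*(-I*sqrt(22)/22) - 4447/((-(-11))) = -(-1256)*I*sqrt(22)/11 - 4447/((-1/4*(-44))) = 1256*I*sqrt(22)/11 - 4447/11 = -4447/11 + 1256*I*sqrt(22)/11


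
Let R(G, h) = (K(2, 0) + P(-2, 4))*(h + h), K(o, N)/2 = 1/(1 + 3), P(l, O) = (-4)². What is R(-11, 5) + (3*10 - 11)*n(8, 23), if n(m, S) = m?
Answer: 317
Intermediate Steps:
P(l, O) = 16
K(o, N) = ½ (K(o, N) = 2/(1 + 3) = 2/4 = 2*(¼) = ½)
R(G, h) = 33*h (R(G, h) = (½ + 16)*(h + h) = 33*(2*h)/2 = 33*h)
R(-11, 5) + (3*10 - 11)*n(8, 23) = 33*5 + (3*10 - 11)*8 = 165 + (30 - 11)*8 = 165 + 19*8 = 165 + 152 = 317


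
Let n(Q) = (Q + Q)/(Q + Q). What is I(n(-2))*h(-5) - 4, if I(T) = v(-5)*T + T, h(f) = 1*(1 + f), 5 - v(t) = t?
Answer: -48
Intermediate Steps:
v(t) = 5 - t
h(f) = 1 + f
n(Q) = 1 (n(Q) = (2*Q)/((2*Q)) = (2*Q)*(1/(2*Q)) = 1)
I(T) = 11*T (I(T) = (5 - 1*(-5))*T + T = (5 + 5)*T + T = 10*T + T = 11*T)
I(n(-2))*h(-5) - 4 = (11*1)*(1 - 5) - 4 = 11*(-4) - 4 = -44 - 4 = -48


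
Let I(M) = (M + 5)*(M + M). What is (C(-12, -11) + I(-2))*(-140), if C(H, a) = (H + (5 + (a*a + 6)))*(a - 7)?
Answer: 304080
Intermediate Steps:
I(M) = 2*M*(5 + M) (I(M) = (5 + M)*(2*M) = 2*M*(5 + M))
C(H, a) = (-7 + a)*(11 + H + a²) (C(H, a) = (H + (5 + (a² + 6)))*(-7 + a) = (H + (5 + (6 + a²)))*(-7 + a) = (H + (11 + a²))*(-7 + a) = (11 + H + a²)*(-7 + a) = (-7 + a)*(11 + H + a²))
(C(-12, -11) + I(-2))*(-140) = ((-77 + (-11)³ - 7*(-12) - 7*(-11)² + 11*(-11) - 12*(-11)) + 2*(-2)*(5 - 2))*(-140) = ((-77 - 1331 + 84 - 7*121 - 121 + 132) + 2*(-2)*3)*(-140) = ((-77 - 1331 + 84 - 847 - 121 + 132) - 12)*(-140) = (-2160 - 12)*(-140) = -2172*(-140) = 304080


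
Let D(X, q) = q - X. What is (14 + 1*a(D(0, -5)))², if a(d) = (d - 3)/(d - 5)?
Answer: 5476/25 ≈ 219.04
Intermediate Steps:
a(d) = (-3 + d)/(-5 + d)
(14 + 1*a(D(0, -5)))² = (14 + 1*((-3 + (-5 - 1*0))/(-5 + (-5 - 1*0))))² = (14 + 1*((-3 + (-5 + 0))/(-5 + (-5 + 0))))² = (14 + 1*((-3 - 5)/(-5 - 5)))² = (14 + 1*(-8/(-10)))² = (14 + 1*(-⅒*(-8)))² = (14 + 1*(⅘))² = (14 + ⅘)² = (74/5)² = 5476/25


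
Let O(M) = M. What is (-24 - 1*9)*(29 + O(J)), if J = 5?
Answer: -1122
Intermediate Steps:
(-24 - 1*9)*(29 + O(J)) = (-24 - 1*9)*(29 + 5) = (-24 - 9)*34 = -33*34 = -1122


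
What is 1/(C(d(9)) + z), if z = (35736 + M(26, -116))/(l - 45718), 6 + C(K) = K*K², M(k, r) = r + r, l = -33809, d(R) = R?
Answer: 11361/8208931 ≈ 0.0013840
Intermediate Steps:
M(k, r) = 2*r
C(K) = -6 + K³ (C(K) = -6 + K*K² = -6 + K³)
z = -5072/11361 (z = (35736 + 2*(-116))/(-33809 - 45718) = (35736 - 232)/(-79527) = 35504*(-1/79527) = -5072/11361 ≈ -0.44644)
1/(C(d(9)) + z) = 1/((-6 + 9³) - 5072/11361) = 1/((-6 + 729) - 5072/11361) = 1/(723 - 5072/11361) = 1/(8208931/11361) = 11361/8208931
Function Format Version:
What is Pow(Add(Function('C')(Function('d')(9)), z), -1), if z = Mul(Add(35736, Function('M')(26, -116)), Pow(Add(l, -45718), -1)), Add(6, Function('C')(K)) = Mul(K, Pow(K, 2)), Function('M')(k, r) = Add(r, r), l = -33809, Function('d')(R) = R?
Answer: Rational(11361, 8208931) ≈ 0.0013840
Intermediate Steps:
Function('M')(k, r) = Mul(2, r)
Function('C')(K) = Add(-6, Pow(K, 3)) (Function('C')(K) = Add(-6, Mul(K, Pow(K, 2))) = Add(-6, Pow(K, 3)))
z = Rational(-5072, 11361) (z = Mul(Add(35736, Mul(2, -116)), Pow(Add(-33809, -45718), -1)) = Mul(Add(35736, -232), Pow(-79527, -1)) = Mul(35504, Rational(-1, 79527)) = Rational(-5072, 11361) ≈ -0.44644)
Pow(Add(Function('C')(Function('d')(9)), z), -1) = Pow(Add(Add(-6, Pow(9, 3)), Rational(-5072, 11361)), -1) = Pow(Add(Add(-6, 729), Rational(-5072, 11361)), -1) = Pow(Add(723, Rational(-5072, 11361)), -1) = Pow(Rational(8208931, 11361), -1) = Rational(11361, 8208931)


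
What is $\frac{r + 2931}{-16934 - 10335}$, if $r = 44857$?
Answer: $- \frac{47788}{27269} \approx -1.7525$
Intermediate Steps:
$\frac{r + 2931}{-16934 - 10335} = \frac{44857 + 2931}{-16934 - 10335} = \frac{47788}{-27269} = 47788 \left(- \frac{1}{27269}\right) = - \frac{47788}{27269}$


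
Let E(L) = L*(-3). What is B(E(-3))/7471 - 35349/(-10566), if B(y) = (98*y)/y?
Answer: 88375949/26312862 ≈ 3.3587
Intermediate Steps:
E(L) = -3*L
B(y) = 98
B(E(-3))/7471 - 35349/(-10566) = 98/7471 - 35349/(-10566) = 98*(1/7471) - 35349*(-1/10566) = 98/7471 + 11783/3522 = 88375949/26312862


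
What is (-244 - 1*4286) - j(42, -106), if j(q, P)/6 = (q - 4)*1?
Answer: -4758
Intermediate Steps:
j(q, P) = -24 + 6*q (j(q, P) = 6*((q - 4)*1) = 6*((-4 + q)*1) = 6*(-4 + q) = -24 + 6*q)
(-244 - 1*4286) - j(42, -106) = (-244 - 1*4286) - (-24 + 6*42) = (-244 - 4286) - (-24 + 252) = -4530 - 1*228 = -4530 - 228 = -4758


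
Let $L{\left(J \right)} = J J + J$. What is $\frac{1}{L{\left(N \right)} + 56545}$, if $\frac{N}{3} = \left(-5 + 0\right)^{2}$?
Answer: $\frac{1}{62245} \approx 1.6066 \cdot 10^{-5}$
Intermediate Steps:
$N = 75$ ($N = 3 \left(-5 + 0\right)^{2} = 3 \left(-5\right)^{2} = 3 \cdot 25 = 75$)
$L{\left(J \right)} = J + J^{2}$ ($L{\left(J \right)} = J^{2} + J = J + J^{2}$)
$\frac{1}{L{\left(N \right)} + 56545} = \frac{1}{75 \left(1 + 75\right) + 56545} = \frac{1}{75 \cdot 76 + 56545} = \frac{1}{5700 + 56545} = \frac{1}{62245}$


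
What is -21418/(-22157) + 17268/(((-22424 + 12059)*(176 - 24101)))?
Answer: 1770558156442/1831517007375 ≈ 0.96672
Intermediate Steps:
-21418/(-22157) + 17268/(((-22424 + 12059)*(176 - 24101))) = -21418*(-1/22157) + 17268/((-10365*(-23925))) = 21418/22157 + 17268/247982625 = 21418/22157 + 17268*(1/247982625) = 21418/22157 + 5756/82660875 = 1770558156442/1831517007375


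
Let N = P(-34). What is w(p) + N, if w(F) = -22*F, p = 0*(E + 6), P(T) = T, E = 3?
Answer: -34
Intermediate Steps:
N = -34
p = 0 (p = 0*(3 + 6) = 0*9 = 0)
w(p) + N = -22*0 - 34 = 0 - 34 = -34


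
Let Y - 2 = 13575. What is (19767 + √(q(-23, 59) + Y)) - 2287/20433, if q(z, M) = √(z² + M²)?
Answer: 403896824/20433 + √(13577 + √4010) ≈ 19884.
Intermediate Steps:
Y = 13577 (Y = 2 + 13575 = 13577)
q(z, M) = √(M² + z²)
(19767 + √(q(-23, 59) + Y)) - 2287/20433 = (19767 + √(√(59² + (-23)²) + 13577)) - 2287/20433 = (19767 + √(√(3481 + 529) + 13577)) - 2287*1/20433 = (19767 + √(√4010 + 13577)) - 2287/20433 = (19767 + √(13577 + √4010)) - 2287/20433 = 403896824/20433 + √(13577 + √4010)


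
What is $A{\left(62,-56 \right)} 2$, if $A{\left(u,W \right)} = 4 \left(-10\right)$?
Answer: $-80$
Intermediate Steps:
$A{\left(u,W \right)} = -40$
$A{\left(62,-56 \right)} 2 = \left(-40\right) 2 = -80$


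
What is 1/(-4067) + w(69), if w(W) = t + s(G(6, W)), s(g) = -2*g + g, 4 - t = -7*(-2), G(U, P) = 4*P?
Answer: -1163163/4067 ≈ -286.00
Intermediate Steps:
t = -10 (t = 4 - (-7)*(-2) = 4 - 1*14 = 4 - 14 = -10)
s(g) = -g
w(W) = -10 - 4*W
1/(-4067) + w(69) = 1/(-4067) + (-10 - 4*69) = -1/4067 + (-10 - 276) = -1/4067 - 286 = -1163163/4067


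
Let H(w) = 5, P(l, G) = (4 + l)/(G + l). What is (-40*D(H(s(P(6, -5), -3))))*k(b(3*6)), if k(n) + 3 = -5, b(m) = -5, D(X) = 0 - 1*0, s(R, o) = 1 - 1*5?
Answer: 0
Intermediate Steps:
P(l, G) = (4 + l)/(G + l)
s(R, o) = -4 (s(R, o) = 1 - 5 = -4)
D(X) = 0 (D(X) = 0 + 0 = 0)
k(n) = -8 (k(n) = -3 - 5 = -8)
(-40*D(H(s(P(6, -5), -3))))*k(b(3*6)) = -40*0*(-8) = 0*(-8) = 0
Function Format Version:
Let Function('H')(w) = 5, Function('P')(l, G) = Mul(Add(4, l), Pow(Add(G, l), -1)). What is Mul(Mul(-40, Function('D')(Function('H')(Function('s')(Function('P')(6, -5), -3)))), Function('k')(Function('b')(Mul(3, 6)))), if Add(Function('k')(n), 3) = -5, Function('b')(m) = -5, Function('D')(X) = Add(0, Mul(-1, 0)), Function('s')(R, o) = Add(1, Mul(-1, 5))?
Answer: 0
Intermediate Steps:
Function('P')(l, G) = Mul(Pow(Add(G, l), -1), Add(4, l))
Function('s')(R, o) = -4 (Function('s')(R, o) = Add(1, -5) = -4)
Function('D')(X) = 0 (Function('D')(X) = Add(0, 0) = 0)
Function('k')(n) = -8 (Function('k')(n) = Add(-3, -5) = -8)
Mul(Mul(-40, Function('D')(Function('H')(Function('s')(Function('P')(6, -5), -3)))), Function('k')(Function('b')(Mul(3, 6)))) = Mul(Mul(-40, 0), -8) = Mul(0, -8) = 0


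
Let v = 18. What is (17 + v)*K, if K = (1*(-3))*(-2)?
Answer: 210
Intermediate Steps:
K = 6 (K = -3*(-2) = 6)
(17 + v)*K = (17 + 18)*6 = 35*6 = 210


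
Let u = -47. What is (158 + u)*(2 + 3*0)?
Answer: 222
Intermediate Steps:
(158 + u)*(2 + 3*0) = (158 - 47)*(2 + 3*0) = 111*(2 + 0) = 111*2 = 222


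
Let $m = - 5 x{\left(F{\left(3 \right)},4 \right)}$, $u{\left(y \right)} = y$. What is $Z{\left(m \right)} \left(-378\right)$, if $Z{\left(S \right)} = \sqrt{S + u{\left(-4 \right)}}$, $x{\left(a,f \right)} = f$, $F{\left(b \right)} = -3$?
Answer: $- 756 i \sqrt{6} \approx - 1851.8 i$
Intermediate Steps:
$m = -20$ ($m = \left(-5\right) 4 = -20$)
$Z{\left(S \right)} = \sqrt{-4 + S}$ ($Z{\left(S \right)} = \sqrt{S - 4} = \sqrt{-4 + S}$)
$Z{\left(m \right)} \left(-378\right) = \sqrt{-4 - 20} \left(-378\right) = \sqrt{-24} \left(-378\right) = 2 i \sqrt{6} \left(-378\right) = - 756 i \sqrt{6}$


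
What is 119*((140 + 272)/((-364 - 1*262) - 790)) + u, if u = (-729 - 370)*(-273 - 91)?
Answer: 141600487/354 ≈ 4.0000e+5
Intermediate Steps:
u = 400036 (u = -1099*(-364) = 400036)
119*((140 + 272)/((-364 - 1*262) - 790)) + u = 119*((140 + 272)/((-364 - 1*262) - 790)) + 400036 = 119*(412/((-364 - 262) - 790)) + 400036 = 119*(412/(-626 - 790)) + 400036 = 119*(412/(-1416)) + 400036 = 119*(412*(-1/1416)) + 400036 = 119*(-103/354) + 400036 = -12257/354 + 400036 = 141600487/354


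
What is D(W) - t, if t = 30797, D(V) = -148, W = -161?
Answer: -30945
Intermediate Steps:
D(W) - t = -148 - 1*30797 = -148 - 30797 = -30945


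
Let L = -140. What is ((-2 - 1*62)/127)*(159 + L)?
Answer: -1216/127 ≈ -9.5748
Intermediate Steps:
((-2 - 1*62)/127)*(159 + L) = ((-2 - 1*62)/127)*(159 - 140) = ((-2 - 62)*(1/127))*19 = -64*1/127*19 = -64/127*19 = -1216/127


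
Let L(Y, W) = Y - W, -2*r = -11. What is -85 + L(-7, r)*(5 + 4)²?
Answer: -2195/2 ≈ -1097.5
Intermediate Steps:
r = 11/2 (r = -½*(-11) = 11/2 ≈ 5.5000)
-85 + L(-7, r)*(5 + 4)² = -85 + (-7 - 1*11/2)*(5 + 4)² = -85 + (-7 - 11/2)*9² = -85 - 25/2*81 = -85 - 2025/2 = -2195/2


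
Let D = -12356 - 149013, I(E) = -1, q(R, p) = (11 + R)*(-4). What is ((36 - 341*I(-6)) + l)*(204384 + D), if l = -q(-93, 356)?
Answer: 2107735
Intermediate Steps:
q(R, p) = -44 - 4*R
D = -161369
l = -328 (l = -(-44 - 4*(-93)) = -(-44 + 372) = -1*328 = -328)
((36 - 341*I(-6)) + l)*(204384 + D) = ((36 - 341*(-1)) - 328)*(204384 - 161369) = ((36 + 341) - 328)*43015 = (377 - 328)*43015 = 49*43015 = 2107735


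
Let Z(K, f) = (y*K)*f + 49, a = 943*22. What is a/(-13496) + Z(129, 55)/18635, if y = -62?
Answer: -3161347923/125748980 ≈ -25.140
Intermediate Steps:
a = 20746
Z(K, f) = 49 - 62*K*f (Z(K, f) = (-62*K)*f + 49 = -62*K*f + 49 = 49 - 62*K*f)
a/(-13496) + Z(129, 55)/18635 = 20746/(-13496) + (49 - 62*129*55)/18635 = 20746*(-1/13496) + (49 - 439890)*(1/18635) = -10373/6748 - 439841*1/18635 = -10373/6748 - 439841/18635 = -3161347923/125748980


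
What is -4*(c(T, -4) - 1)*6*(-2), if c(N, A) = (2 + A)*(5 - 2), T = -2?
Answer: -336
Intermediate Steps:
c(N, A) = 6 + 3*A (c(N, A) = (2 + A)*3 = 6 + 3*A)
-4*(c(T, -4) - 1)*6*(-2) = -4*((6 + 3*(-4)) - 1)*6*(-2) = -4*((6 - 12) - 1)*6*(-2) = -4*(-6 - 1)*6*(-2) = -(-28)*6*(-2) = -4*(-42)*(-2) = 168*(-2) = -336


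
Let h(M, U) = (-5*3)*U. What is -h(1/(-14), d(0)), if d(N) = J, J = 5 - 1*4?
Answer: 15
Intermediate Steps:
J = 1 (J = 5 - 4 = 1)
d(N) = 1
h(M, U) = -15*U
-h(1/(-14), d(0)) = -(-15) = -1*(-15) = 15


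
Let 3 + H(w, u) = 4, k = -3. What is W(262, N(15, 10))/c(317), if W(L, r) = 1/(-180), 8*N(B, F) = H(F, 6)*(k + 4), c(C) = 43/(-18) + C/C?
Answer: 1/250 ≈ 0.0040000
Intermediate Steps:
H(w, u) = 1 (H(w, u) = -3 + 4 = 1)
c(C) = -25/18 (c(C) = 43*(-1/18) + 1 = -43/18 + 1 = -25/18)
N(B, F) = ⅛ (N(B, F) = (1*(-3 + 4))/8 = (1*1)/8 = (⅛)*1 = ⅛)
W(L, r) = -1/180
W(262, N(15, 10))/c(317) = -1/(180*(-25/18)) = -1/180*(-18/25) = 1/250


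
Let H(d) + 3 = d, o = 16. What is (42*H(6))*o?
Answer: 2016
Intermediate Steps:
H(d) = -3 + d
(42*H(6))*o = (42*(-3 + 6))*16 = (42*3)*16 = 126*16 = 2016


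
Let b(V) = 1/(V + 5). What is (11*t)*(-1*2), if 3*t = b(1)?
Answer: -11/9 ≈ -1.2222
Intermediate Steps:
b(V) = 1/(5 + V)
t = 1/18 (t = 1/(3*(5 + 1)) = (1/3)/6 = (1/3)*(1/6) = 1/18 ≈ 0.055556)
(11*t)*(-1*2) = (11*(1/18))*(-1*2) = (11/18)*(-2) = -11/9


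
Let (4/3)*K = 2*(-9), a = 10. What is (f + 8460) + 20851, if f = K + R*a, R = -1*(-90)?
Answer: 60395/2 ≈ 30198.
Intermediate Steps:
R = 90
K = -27/2 (K = 3*(2*(-9))/4 = (3/4)*(-18) = -27/2 ≈ -13.500)
f = 1773/2 (f = -27/2 + 90*10 = -27/2 + 900 = 1773/2 ≈ 886.50)
(f + 8460) + 20851 = (1773/2 + 8460) + 20851 = 18693/2 + 20851 = 60395/2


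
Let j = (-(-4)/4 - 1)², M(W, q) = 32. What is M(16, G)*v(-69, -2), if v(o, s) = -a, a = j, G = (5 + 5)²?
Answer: 0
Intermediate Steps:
G = 100 (G = 10² = 100)
j = 0 (j = (-(-4)/4 - 1)² = (-4*(-¼) - 1)² = (1 - 1)² = 0² = 0)
a = 0
v(o, s) = 0 (v(o, s) = -1*0 = 0)
M(16, G)*v(-69, -2) = 32*0 = 0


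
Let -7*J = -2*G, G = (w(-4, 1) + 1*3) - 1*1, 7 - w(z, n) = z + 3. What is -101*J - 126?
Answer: -2902/7 ≈ -414.57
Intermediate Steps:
w(z, n) = 4 - z (w(z, n) = 7 - (z + 3) = 7 - (3 + z) = 7 + (-3 - z) = 4 - z)
G = 10 (G = ((4 - 1*(-4)) + 1*3) - 1*1 = ((4 + 4) + 3) - 1 = (8 + 3) - 1 = 11 - 1 = 10)
J = 20/7 (J = -(-2)*10/7 = -1/7*(-20) = 20/7 ≈ 2.8571)
-101*J - 126 = -101*20/7 - 126 = -2020/7 - 126 = -2902/7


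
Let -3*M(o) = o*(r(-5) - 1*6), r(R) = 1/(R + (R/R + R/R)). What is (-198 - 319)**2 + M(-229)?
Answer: 2401250/9 ≈ 2.6681e+5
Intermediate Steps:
r(R) = 1/(2 + R) (r(R) = 1/(R + (1 + 1)) = 1/(R + 2) = 1/(2 + R))
M(o) = 19*o/9 (M(o) = -o*(1/(2 - 5) - 1*6)/3 = -o*(1/(-3) - 6)/3 = -o*(-1/3 - 6)/3 = -o*(-19)/(3*3) = -(-19)*o/9 = 19*o/9)
(-198 - 319)**2 + M(-229) = (-198 - 319)**2 + (19/9)*(-229) = (-517)**2 - 4351/9 = 267289 - 4351/9 = 2401250/9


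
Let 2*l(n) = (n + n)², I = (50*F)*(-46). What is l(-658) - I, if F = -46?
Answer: 760128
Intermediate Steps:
I = 105800 (I = (50*(-46))*(-46) = -2300*(-46) = 105800)
l(n) = 2*n² (l(n) = (n + n)²/2 = (2*n)²/2 = (4*n²)/2 = 2*n²)
l(-658) - I = 2*(-658)² - 1*105800 = 2*432964 - 105800 = 865928 - 105800 = 760128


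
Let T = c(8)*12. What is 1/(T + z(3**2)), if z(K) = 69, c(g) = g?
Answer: 1/165 ≈ 0.0060606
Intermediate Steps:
T = 96 (T = 8*12 = 96)
1/(T + z(3**2)) = 1/(96 + 69) = 1/165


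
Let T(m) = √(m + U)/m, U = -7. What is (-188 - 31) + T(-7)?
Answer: -219 - I*√14/7 ≈ -219.0 - 0.53452*I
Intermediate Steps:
T(m) = √(-7 + m)/m (T(m) = √(m - 7)/m = √(-7 + m)/m)
(-188 - 31) + T(-7) = (-188 - 31) + √(-7 - 7)/(-7) = -219 - I*√14/7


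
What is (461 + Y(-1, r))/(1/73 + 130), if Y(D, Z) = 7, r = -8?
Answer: 34164/9491 ≈ 3.5996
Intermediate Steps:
(461 + Y(-1, r))/(1/73 + 130) = (461 + 7)/(1/73 + 130) = 468/(1/73 + 130) = 468/(9491/73) = 468*(73/9491) = 34164/9491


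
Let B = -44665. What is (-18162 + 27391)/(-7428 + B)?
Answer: -9229/52093 ≈ -0.17716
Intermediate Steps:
(-18162 + 27391)/(-7428 + B) = (-18162 + 27391)/(-7428 - 44665) = 9229/(-52093) = 9229*(-1/52093) = -9229/52093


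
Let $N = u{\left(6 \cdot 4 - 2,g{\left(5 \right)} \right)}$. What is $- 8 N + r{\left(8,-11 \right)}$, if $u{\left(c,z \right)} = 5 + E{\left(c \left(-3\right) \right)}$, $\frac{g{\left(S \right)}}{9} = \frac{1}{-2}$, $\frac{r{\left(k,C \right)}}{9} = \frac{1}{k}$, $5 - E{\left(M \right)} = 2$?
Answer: $- \frac{503}{8} \approx -62.875$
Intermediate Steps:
$E{\left(M \right)} = 3$ ($E{\left(M \right)} = 5 - 2 = 3$)
$r{\left(k,C \right)} = \frac{9}{k}$
$g{\left(S \right)} = - \frac{9}{2}$ ($g{\left(S \right)} = \frac{9}{-2} = 9 \left(- \frac{1}{2}\right) = - \frac{9}{2}$)
$u{\left(c,z \right)} = 8$ ($u{\left(c,z \right)} = 5 + 3 = 8$)
$N = 8$
$- 8 N + r{\left(8,-11 \right)} = \left(-8\right) 8 + \frac{9}{8} = -64 + 9 \cdot \frac{1}{8} = -64 + \frac{9}{8} = - \frac{503}{8}$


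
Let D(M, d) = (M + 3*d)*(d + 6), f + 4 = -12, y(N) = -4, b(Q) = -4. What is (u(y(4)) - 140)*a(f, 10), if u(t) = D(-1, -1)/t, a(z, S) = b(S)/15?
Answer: 36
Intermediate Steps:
f = -16 (f = -4 - 12 = -16)
D(M, d) = (6 + d)*(M + 3*d) (D(M, d) = (M + 3*d)*(6 + d) = (6 + d)*(M + 3*d))
a(z, S) = -4/15
u(t) = -20/t (u(t) = (3*(-1)² + 6*(-1) + 18*(-1) - 1*(-1))/t = (3*1 - 6 - 18 + 1)/t = (3 - 6 - 18 + 1)/t = -20/t)
(u(y(4)) - 140)*a(f, 10) = (-20/(-4) - 140)*(-4/15) = (-20*(-¼) - 140)*(-4/15) = (5 - 140)*(-4/15) = -135*(-4/15) = 36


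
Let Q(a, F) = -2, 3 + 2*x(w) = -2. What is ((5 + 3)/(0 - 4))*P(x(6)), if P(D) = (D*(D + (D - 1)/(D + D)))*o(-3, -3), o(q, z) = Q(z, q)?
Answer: 18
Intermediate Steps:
x(w) = -5/2 (x(w) = -3/2 + (1/2)*(-2) = -3/2 - 1 = -5/2)
o(q, z) = -2
P(D) = -2*D*(D + (-1 + D)/(2*D)) (P(D) = (D*(D + (D - 1)/(D + D)))*(-2) = (D*(D + (-1 + D)/((2*D))))*(-2) = (D*(D + (-1 + D)*(1/(2*D))))*(-2) = (D*(D + (-1 + D)/(2*D)))*(-2) = -2*D*(D + (-1 + D)/(2*D)))
((5 + 3)/(0 - 4))*P(x(6)) = ((5 + 3)/(0 - 4))*(1 - 1*(-5/2) - 2*(-5/2)**2) = (8/(-4))*(1 + 5/2 - 2*25/4) = (8*(-1/4))*(1 + 5/2 - 25/2) = -2*(-9) = 18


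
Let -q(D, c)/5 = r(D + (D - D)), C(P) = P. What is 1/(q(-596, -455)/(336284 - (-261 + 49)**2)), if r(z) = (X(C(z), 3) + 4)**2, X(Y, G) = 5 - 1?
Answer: -14567/16 ≈ -910.44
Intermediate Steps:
X(Y, G) = 4
r(z) = 64 (r(z) = (4 + 4)**2 = 8**2 = 64)
q(D, c) = -320 (q(D, c) = -5*64 = -320)
1/(q(-596, -455)/(336284 - (-261 + 49)**2)) = 1/(-320/(336284 - (-261 + 49)**2)) = 1/(-320/(336284 - 1*(-212)**2)) = 1/(-320/(336284 - 1*44944)) = 1/(-320/(336284 - 44944)) = 1/(-320/291340) = 1/(-320*1/291340) = 1/(-16/14567) = -14567/16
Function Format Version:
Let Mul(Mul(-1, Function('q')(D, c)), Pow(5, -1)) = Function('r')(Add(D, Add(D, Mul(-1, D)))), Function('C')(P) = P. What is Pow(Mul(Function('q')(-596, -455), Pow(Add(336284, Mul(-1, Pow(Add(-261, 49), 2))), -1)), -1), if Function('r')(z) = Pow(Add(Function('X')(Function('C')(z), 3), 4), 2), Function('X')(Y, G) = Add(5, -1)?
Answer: Rational(-14567, 16) ≈ -910.44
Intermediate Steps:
Function('X')(Y, G) = 4
Function('r')(z) = 64 (Function('r')(z) = Pow(Add(4, 4), 2) = Pow(8, 2) = 64)
Function('q')(D, c) = -320 (Function('q')(D, c) = Mul(-5, 64) = -320)
Pow(Mul(Function('q')(-596, -455), Pow(Add(336284, Mul(-1, Pow(Add(-261, 49), 2))), -1)), -1) = Pow(Mul(-320, Pow(Add(336284, Mul(-1, Pow(Add(-261, 49), 2))), -1)), -1) = Pow(Mul(-320, Pow(Add(336284, Mul(-1, Pow(-212, 2))), -1)), -1) = Pow(Mul(-320, Pow(Add(336284, Mul(-1, 44944)), -1)), -1) = Pow(Mul(-320, Pow(Add(336284, -44944), -1)), -1) = Pow(Mul(-320, Pow(291340, -1)), -1) = Pow(Mul(-320, Rational(1, 291340)), -1) = Pow(Rational(-16, 14567), -1) = Rational(-14567, 16)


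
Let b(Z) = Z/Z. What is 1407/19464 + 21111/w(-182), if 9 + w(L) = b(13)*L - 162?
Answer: -136802611/2290264 ≈ -59.732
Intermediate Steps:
b(Z) = 1
w(L) = -171 + L (w(L) = -9 + (1*L - 162) = -9 + (L - 162) = -9 + (-162 + L) = -171 + L)
1407/19464 + 21111/w(-182) = 1407/19464 + 21111/(-171 - 182) = 1407*(1/19464) + 21111/(-353) = 469/6488 + 21111*(-1/353) = 469/6488 - 21111/353 = -136802611/2290264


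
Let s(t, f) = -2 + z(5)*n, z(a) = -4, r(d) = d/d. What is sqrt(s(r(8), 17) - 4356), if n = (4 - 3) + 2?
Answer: I*sqrt(4370) ≈ 66.106*I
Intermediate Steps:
r(d) = 1
n = 3 (n = 1 + 2 = 3)
s(t, f) = -14 (s(t, f) = -2 - 4*3 = -2 - 12 = -14)
sqrt(s(r(8), 17) - 4356) = sqrt(-14 - 4356) = sqrt(-4370) = I*sqrt(4370)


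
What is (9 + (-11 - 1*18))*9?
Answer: -180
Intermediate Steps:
(9 + (-11 - 1*18))*9 = (9 + (-11 - 18))*9 = (9 - 29)*9 = -20*9 = -180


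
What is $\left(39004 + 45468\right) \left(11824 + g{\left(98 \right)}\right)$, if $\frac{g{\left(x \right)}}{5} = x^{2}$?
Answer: $5055142368$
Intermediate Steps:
$g{\left(x \right)} = 5 x^{2}$
$\left(39004 + 45468\right) \left(11824 + g{\left(98 \right)}\right) = \left(39004 + 45468\right) \left(11824 + 5 \cdot 98^{2}\right) = 84472 \left(11824 + 5 \cdot 9604\right) = 84472 \left(11824 + 48020\right) = 84472 \cdot 59844 = 5055142368$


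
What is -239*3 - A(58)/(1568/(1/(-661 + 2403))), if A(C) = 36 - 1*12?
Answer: -244806747/341432 ≈ -717.00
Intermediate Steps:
A(C) = 24 (A(C) = 36 - 12 = 24)
-239*3 - A(58)/(1568/(1/(-661 + 2403))) = -239*3 - 24/(1568/(1/(-661 + 2403))) = -717 - 24/(1568/(1/1742)) = -717 - 24/(1568*1742) = -717 - 24/2731456 = -717 - 1*3/341432 = -717 - 3/341432 = -244806747/341432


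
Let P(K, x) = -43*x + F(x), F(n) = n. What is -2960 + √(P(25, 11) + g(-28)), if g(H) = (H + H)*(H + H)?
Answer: -2960 + √2674 ≈ -2908.3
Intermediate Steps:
P(K, x) = -42*x (P(K, x) = -43*x + x = -42*x)
g(H) = 4*H² (g(H) = (2*H)*(2*H) = 4*H²)
-2960 + √(P(25, 11) + g(-28)) = -2960 + √(-42*11 + 4*(-28)²) = -2960 + √(-462 + 4*784) = -2960 + √(-462 + 3136) = -2960 + √2674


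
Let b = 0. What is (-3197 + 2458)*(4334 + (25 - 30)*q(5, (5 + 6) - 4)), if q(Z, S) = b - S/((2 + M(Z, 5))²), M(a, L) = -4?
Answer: -12837169/4 ≈ -3.2093e+6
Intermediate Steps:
q(Z, S) = -S/4 (q(Z, S) = 0 - S/((2 - 4)²) = 0 - S/((-2)²) = 0 - S/4 = -S/4)
(-3197 + 2458)*(4334 + (25 - 30)*q(5, (5 + 6) - 4)) = (-3197 + 2458)*(4334 + (25 - 30)*(-((5 + 6) - 4)/4)) = -739*(4334 - (-5)*(11 - 4)/4) = -739*(4334 - (-5)*7/4) = -739*(4334 - 5*(-7/4)) = -739*(4334 + 35/4) = -739*17371/4 = -12837169/4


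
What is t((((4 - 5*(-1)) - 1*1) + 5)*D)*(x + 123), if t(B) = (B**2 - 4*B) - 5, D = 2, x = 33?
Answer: 88452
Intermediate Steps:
t(B) = -5 + B**2 - 4*B
t((((4 - 5*(-1)) - 1*1) + 5)*D)*(x + 123) = (-5 + ((((4 - 5*(-1)) - 1*1) + 5)*2)**2 - 4*(((4 - 5*(-1)) - 1*1) + 5)*2)*(33 + 123) = (-5 + ((((4 + 5) - 1) + 5)*2)**2 - 4*(((4 + 5) - 1) + 5)*2)*156 = (-5 + (((9 - 1) + 5)*2)**2 - 4*((9 - 1) + 5)*2)*156 = (-5 + ((8 + 5)*2)**2 - 4*(8 + 5)*2)*156 = (-5 + (13*2)**2 - 52*2)*156 = (-5 + 26**2 - 4*26)*156 = (-5 + 676 - 104)*156 = 567*156 = 88452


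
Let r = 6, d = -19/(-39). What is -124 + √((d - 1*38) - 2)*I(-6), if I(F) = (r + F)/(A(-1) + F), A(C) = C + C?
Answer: -124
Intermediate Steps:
A(C) = 2*C
d = 19/39 (d = -19*(-1/39) = 19/39 ≈ 0.48718)
I(F) = (6 + F)/(-2 + F) (I(F) = (6 + F)/(2*(-1) + F) = (6 + F)/(-2 + F))
-124 + √((d - 1*38) - 2)*I(-6) = -124 + √((19/39 - 1*38) - 2)*((6 - 6)/(-2 - 6)) = -124 + √((19/39 - 38) - 2)*(0/(-8)) = -124 + √(-1463/39 - 2)*(-⅛*0) = -124 + √(-1541/39)*0 = -124 + (I*√60099/39)*0 = -124 + 0 = -124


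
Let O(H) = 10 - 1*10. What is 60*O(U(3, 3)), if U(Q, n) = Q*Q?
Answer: 0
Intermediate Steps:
U(Q, n) = Q**2
O(H) = 0 (O(H) = 10 - 10 = 0)
60*O(U(3, 3)) = 60*0 = 0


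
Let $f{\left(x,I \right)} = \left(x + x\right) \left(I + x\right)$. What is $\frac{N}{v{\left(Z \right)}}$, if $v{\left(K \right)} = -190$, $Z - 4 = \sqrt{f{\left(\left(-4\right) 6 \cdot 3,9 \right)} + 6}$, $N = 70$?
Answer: $- \frac{7}{19} \approx -0.36842$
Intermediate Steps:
$f{\left(x,I \right)} = 2 x \left(I + x\right)$
$Z = 4 + \sqrt{9078}$ ($Z = 4 + \sqrt{2 \left(-4\right) 6 \cdot 3 \left(9 + \left(-4\right) 6 \cdot 3\right) + 6} = 4 + \sqrt{2 \left(\left(-24\right) 3\right) \left(9 - 72\right) + 6} = 4 + \sqrt{2 \left(-72\right) \left(9 - 72\right) + 6} = 4 + \sqrt{2 \left(-72\right) \left(-63\right) + 6} = 4 + \sqrt{9072 + 6} = 4 + \sqrt{9078} \approx 99.279$)
$\frac{N}{v{\left(Z \right)}} = \frac{70}{-190} = 70 \left(- \frac{1}{190}\right) = - \frac{7}{19}$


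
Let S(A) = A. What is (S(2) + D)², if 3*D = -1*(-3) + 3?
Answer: 16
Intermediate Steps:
D = 2 (D = (-1*(-3) + 3)/3 = (3 + 3)/3 = (⅓)*6 = 2)
(S(2) + D)² = (2 + 2)² = 4² = 16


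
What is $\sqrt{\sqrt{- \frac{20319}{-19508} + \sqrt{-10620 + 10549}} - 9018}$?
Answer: $\frac{\sqrt{-857977173288 + 9754 \sqrt{4877} \sqrt{20319 + 19508 i \sqrt{71}}}}{9754} \approx 0.010162 + 94.952 i$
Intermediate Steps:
$\sqrt{\sqrt{- \frac{20319}{-19508} + \sqrt{-10620 + 10549}} - 9018} = \sqrt{\sqrt{\left(-20319\right) \left(- \frac{1}{19508}\right) + \sqrt{-71}} - 9018} = \sqrt{\sqrt{\frac{20319}{19508} + i \sqrt{71}} - 9018} = \sqrt{-9018 + \sqrt{\frac{20319}{19508} + i \sqrt{71}}}$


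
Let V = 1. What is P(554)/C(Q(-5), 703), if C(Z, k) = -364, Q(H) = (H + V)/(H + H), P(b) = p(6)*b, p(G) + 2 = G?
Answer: -554/91 ≈ -6.0879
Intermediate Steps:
p(G) = -2 + G
P(b) = 4*b (P(b) = (-2 + 6)*b = 4*b)
Q(H) = (1 + H)/(2*H) (Q(H) = (H + 1)/(H + H) = (1 + H)/((2*H)) = (1 + H)*(1/(2*H)) = (1 + H)/(2*H))
P(554)/C(Q(-5), 703) = (4*554)/(-364) = 2216*(-1/364) = -554/91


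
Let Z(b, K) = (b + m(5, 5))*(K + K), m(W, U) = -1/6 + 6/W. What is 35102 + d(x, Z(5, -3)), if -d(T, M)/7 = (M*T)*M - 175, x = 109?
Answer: -24088468/25 ≈ -9.6354e+5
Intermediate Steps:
m(W, U) = -⅙ + 6/W (m(W, U) = -1*⅙ + 6/W = -⅙ + 6/W)
Z(b, K) = 2*K*(31/30 + b) (Z(b, K) = (b + (⅙)*(36 - 1*5)/5)*(K + K) = (b + (⅙)*(⅕)*(36 - 5))*(2*K) = (b + (⅙)*(⅕)*31)*(2*K) = (b + 31/30)*(2*K) = (31/30 + b)*(2*K) = 2*K*(31/30 + b))
d(T, M) = 1225 - 7*T*M² (d(T, M) = -7*((M*T)*M - 175) = -7*(T*M² - 175) = -7*(-175 + T*M²) = 1225 - 7*T*M²)
35102 + d(x, Z(5, -3)) = 35102 + (1225 - 7*109*((1/15)*(-3)*(31 + 30*5))²) = 35102 + (1225 - 7*109*((1/15)*(-3)*(31 + 150))²) = 35102 + (1225 - 7*109*((1/15)*(-3)*181)²) = 35102 + (1225 - 7*109*(-181/5)²) = 35102 + (1225 - 7*109*32761/25) = 35102 + (1225 - 24996643/25) = 35102 - 24966018/25 = -24088468/25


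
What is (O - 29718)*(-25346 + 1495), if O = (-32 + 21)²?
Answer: 705918047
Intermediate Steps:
O = 121 (O = (-11)² = 121)
(O - 29718)*(-25346 + 1495) = (121 - 29718)*(-25346 + 1495) = -29597*(-23851) = 705918047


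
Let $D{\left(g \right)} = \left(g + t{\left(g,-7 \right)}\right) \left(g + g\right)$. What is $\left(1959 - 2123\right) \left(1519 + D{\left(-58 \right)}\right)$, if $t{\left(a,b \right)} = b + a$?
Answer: $-2589068$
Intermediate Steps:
$t{\left(a,b \right)} = a + b$
$D{\left(g \right)} = 2 g \left(-7 + 2 g\right)$ ($D{\left(g \right)} = \left(g + \left(g - 7\right)\right) \left(g + g\right) = \left(g + \left(-7 + g\right)\right) 2 g = \left(-7 + 2 g\right) 2 g = 2 g \left(-7 + 2 g\right)$)
$\left(1959 - 2123\right) \left(1519 + D{\left(-58 \right)}\right) = \left(1959 - 2123\right) \left(1519 + 2 \left(-58\right) \left(-7 + 2 \left(-58\right)\right)\right) = - 164 \left(1519 + 2 \left(-58\right) \left(-7 - 116\right)\right) = - 164 \left(1519 + 2 \left(-58\right) \left(-123\right)\right) = - 164 \left(1519 + 14268\right) = \left(-164\right) 15787 = -2589068$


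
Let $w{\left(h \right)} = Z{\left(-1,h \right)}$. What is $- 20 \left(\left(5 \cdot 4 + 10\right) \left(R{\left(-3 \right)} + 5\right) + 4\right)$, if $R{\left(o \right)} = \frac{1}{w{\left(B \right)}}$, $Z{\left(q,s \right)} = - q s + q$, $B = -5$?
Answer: $-2980$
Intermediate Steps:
$Z{\left(q,s \right)} = q - q s$ ($Z{\left(q,s \right)} = - q s + q = q - q s$)
$w{\left(h \right)} = -1 + h$ ($w{\left(h \right)} = - (1 - h) = -1 + h$)
$R{\left(o \right)} = - \frac{1}{6}$ ($R{\left(o \right)} = \frac{1}{-1 - 5} = \frac{1}{-6} = - \frac{1}{6}$)
$- 20 \left(\left(5 \cdot 4 + 10\right) \left(R{\left(-3 \right)} + 5\right) + 4\right) = - 20 \left(\left(5 \cdot 4 + 10\right) \left(- \frac{1}{6} + 5\right) + 4\right) = - 20 \left(\left(20 + 10\right) \frac{29}{6} + 4\right) = - 20 \left(30 \cdot \frac{29}{6} + 4\right) = - 20 \left(145 + 4\right) = \left(-20\right) 149 = -2980$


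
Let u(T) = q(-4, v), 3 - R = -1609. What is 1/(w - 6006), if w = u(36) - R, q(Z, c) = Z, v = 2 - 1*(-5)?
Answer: -1/7622 ≈ -0.00013120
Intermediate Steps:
R = 1612 (R = 3 - 1*(-1609) = 3 + 1609 = 1612)
v = 7 (v = 2 + 5 = 7)
u(T) = -4
w = -1616 (w = -4 - 1*1612 = -4 - 1612 = -1616)
1/(w - 6006) = 1/(-1616 - 6006) = 1/(-7622) = -1/7622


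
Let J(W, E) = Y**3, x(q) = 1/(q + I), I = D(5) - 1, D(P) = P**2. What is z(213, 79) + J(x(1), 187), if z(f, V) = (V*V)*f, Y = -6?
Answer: 1329117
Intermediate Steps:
z(f, V) = f*V**2 (z(f, V) = V**2*f = f*V**2)
I = 24 (I = 5**2 - 1 = 25 - 1 = 24)
x(q) = 1/(24 + q) (x(q) = 1/(q + 24) = 1/(24 + q))
J(W, E) = -216 (J(W, E) = (-6)**3 = -216)
z(213, 79) + J(x(1), 187) = 213*79**2 - 216 = 213*6241 - 216 = 1329333 - 216 = 1329117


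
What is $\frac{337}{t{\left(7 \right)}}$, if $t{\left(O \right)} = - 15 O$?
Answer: $- \frac{337}{105} \approx -3.2095$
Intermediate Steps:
$\frac{337}{t{\left(7 \right)}} = \frac{337}{\left(-15\right) 7} = \frac{337}{-105} = 337 \left(- \frac{1}{105}\right) = - \frac{337}{105}$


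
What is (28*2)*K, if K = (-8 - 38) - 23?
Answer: -3864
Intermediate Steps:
K = -69 (K = -46 - 23 = -69)
(28*2)*K = (28*2)*(-69) = 56*(-69) = -3864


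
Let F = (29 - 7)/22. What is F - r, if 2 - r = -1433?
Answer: -1434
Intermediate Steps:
r = 1435 (r = 2 - 1*(-1433) = 2 + 1433 = 1435)
F = 1 (F = (1/22)*22 = 1)
F - r = 1 - 1*1435 = 1 - 1435 = -1434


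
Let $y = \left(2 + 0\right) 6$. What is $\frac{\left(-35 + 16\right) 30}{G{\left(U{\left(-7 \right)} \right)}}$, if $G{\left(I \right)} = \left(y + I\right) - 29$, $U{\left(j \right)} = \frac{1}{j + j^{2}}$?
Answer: $\frac{23940}{713} \approx 33.576$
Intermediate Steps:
$y = 12$ ($y = 2 \cdot 6 = 12$)
$G{\left(I \right)} = -17 + I$ ($G{\left(I \right)} = \left(12 + I\right) - 29 = -17 + I$)
$\frac{\left(-35 + 16\right) 30}{G{\left(U{\left(-7 \right)} \right)}} = \frac{\left(-35 + 16\right) 30}{-17 + \frac{1}{\left(-7\right) \left(1 - 7\right)}} = \frac{\left(-19\right) 30}{-17 - \frac{1}{7 \left(-6\right)}} = - \frac{570}{-17 - - \frac{1}{42}} = - \frac{570}{-17 + \frac{1}{42}} = - \frac{570}{- \frac{713}{42}} = \left(-570\right) \left(- \frac{42}{713}\right) = \frac{23940}{713}$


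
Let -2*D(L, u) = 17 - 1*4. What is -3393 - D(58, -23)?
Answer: -6773/2 ≈ -3386.5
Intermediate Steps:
D(L, u) = -13/2 (D(L, u) = -(17 - 1*4)/2 = -(17 - 4)/2 = -½*13 = -13/2)
-3393 - D(58, -23) = -3393 - 1*(-13/2) = -3393 + 13/2 = -6773/2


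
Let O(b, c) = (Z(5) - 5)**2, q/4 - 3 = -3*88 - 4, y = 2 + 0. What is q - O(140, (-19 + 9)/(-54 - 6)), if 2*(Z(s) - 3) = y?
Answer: -1061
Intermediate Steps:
y = 2
Z(s) = 4 (Z(s) = 3 + (1/2)*2 = 3 + 1 = 4)
q = -1060 (q = 12 + 4*(-3*88 - 4) = 12 + 4*(-264 - 4) = 12 + 4*(-268) = 12 - 1072 = -1060)
O(b, c) = 1 (O(b, c) = (4 - 5)**2 = (-1)**2 = 1)
q - O(140, (-19 + 9)/(-54 - 6)) = -1060 - 1*1 = -1060 - 1 = -1061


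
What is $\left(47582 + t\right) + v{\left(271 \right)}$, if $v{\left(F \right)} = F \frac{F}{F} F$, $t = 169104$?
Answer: $290127$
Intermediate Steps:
$v{\left(F \right)} = F^{2}$ ($v{\left(F \right)} = F 1 F = F F = F^{2}$)
$\left(47582 + t\right) + v{\left(271 \right)} = \left(47582 + 169104\right) + 271^{2} = 216686 + 73441 = 290127$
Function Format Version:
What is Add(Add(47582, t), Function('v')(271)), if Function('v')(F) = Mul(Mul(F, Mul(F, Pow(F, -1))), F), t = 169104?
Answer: 290127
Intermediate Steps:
Function('v')(F) = Pow(F, 2) (Function('v')(F) = Mul(Mul(F, 1), F) = Mul(F, F) = Pow(F, 2))
Add(Add(47582, t), Function('v')(271)) = Add(Add(47582, 169104), Pow(271, 2)) = Add(216686, 73441) = 290127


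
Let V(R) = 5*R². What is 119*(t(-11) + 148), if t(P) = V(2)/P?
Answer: 191352/11 ≈ 17396.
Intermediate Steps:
t(P) = 20/P (t(P) = (5*2²)/P = (5*4)/P = 20/P)
119*(t(-11) + 148) = 119*(20/(-11) + 148) = 119*(20*(-1/11) + 148) = 119*(-20/11 + 148) = 119*(1608/11) = 191352/11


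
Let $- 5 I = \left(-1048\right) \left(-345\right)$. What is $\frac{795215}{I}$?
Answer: $- \frac{795215}{72312} \approx -10.997$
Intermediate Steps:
$I = -72312$ ($I = - \frac{\left(-1048\right) \left(-345\right)}{5} = \left(- \frac{1}{5}\right) 361560 = -72312$)
$\frac{795215}{I} = \frac{795215}{-72312} = 795215 \left(- \frac{1}{72312}\right) = - \frac{795215}{72312}$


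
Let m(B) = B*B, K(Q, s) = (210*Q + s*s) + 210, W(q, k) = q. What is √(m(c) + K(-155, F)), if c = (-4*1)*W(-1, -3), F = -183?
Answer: √1165 ≈ 34.132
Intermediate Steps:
K(Q, s) = 210 + s² + 210*Q (K(Q, s) = (210*Q + s²) + 210 = (s² + 210*Q) + 210 = 210 + s² + 210*Q)
c = 4 (c = -4*1*(-1) = -4*(-1) = 4)
m(B) = B²
√(m(c) + K(-155, F)) = √(4² + (210 + (-183)² + 210*(-155))) = √(16 + (210 + 33489 - 32550)) = √(16 + 1149) = √1165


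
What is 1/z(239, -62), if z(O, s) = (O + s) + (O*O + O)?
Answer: 1/57537 ≈ 1.7380e-5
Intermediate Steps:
z(O, s) = s + O**2 + 2*O (z(O, s) = (O + s) + (O**2 + O) = (O + s) + (O + O**2) = s + O**2 + 2*O)
1/z(239, -62) = 1/(-62 + 239**2 + 2*239) = 1/(-62 + 57121 + 478) = 1/57537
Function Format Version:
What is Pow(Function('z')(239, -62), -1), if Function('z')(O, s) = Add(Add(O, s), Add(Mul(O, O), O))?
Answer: Rational(1, 57537) ≈ 1.7380e-5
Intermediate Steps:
Function('z')(O, s) = Add(s, Pow(O, 2), Mul(2, O)) (Function('z')(O, s) = Add(Add(O, s), Add(Pow(O, 2), O)) = Add(Add(O, s), Add(O, Pow(O, 2))) = Add(s, Pow(O, 2), Mul(2, O)))
Pow(Function('z')(239, -62), -1) = Pow(Add(-62, Pow(239, 2), Mul(2, 239)), -1) = Pow(Add(-62, 57121, 478), -1) = Pow(57537, -1) = Rational(1, 57537)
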